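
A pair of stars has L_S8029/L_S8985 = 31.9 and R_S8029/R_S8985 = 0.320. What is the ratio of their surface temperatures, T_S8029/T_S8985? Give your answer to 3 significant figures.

L ∝ R²T⁴ gives T ∝ (L/R²)^(1/4), so
T_S8029/T_S8985 = (31.9 / 0.320²)^(1/4) = (311.5)^(1/4) = 4.201.

4.20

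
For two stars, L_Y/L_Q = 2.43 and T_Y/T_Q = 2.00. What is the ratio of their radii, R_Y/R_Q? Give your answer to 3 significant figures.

L ∝ R²T⁴ gives R ∝ √L / T², so
R_Y/R_Q = √(2.43) / (2.00)² = 1.559 / 4.000 = 0.3897.

0.390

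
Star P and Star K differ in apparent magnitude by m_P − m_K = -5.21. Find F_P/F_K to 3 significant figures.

F_P/F_K = 10^(−(m_P − m_K)/2.5) = 10^(5.21/2.5) = 10^2.084 = 121.3.

121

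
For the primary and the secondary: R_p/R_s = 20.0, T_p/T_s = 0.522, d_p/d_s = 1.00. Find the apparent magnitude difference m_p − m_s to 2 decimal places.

L_p/L_s = (20.0)²(0.522)⁴ = 29.70.
F_p/F_s = (L_p/L_s)/(d_p/d_s)² = 29.70/1.000 = 29.70.
m_p − m_s = −2.5 log₁₀(29.70) = -3.68.

-3.68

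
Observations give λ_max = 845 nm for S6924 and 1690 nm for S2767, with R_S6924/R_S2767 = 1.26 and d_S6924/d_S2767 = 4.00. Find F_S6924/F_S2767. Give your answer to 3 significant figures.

Wien's law: T_S6924/T_S2767 = λ_S2767/λ_S6924 = 1690/845 = 2.000.
L_S6924/L_S2767 = (R_S6924/R_S2767)²(T_S6924/T_S2767)⁴ = (1.26)²(2.000)⁴ = 25.40.
F_S6924/F_S2767 = (L_S6924/L_S2767)/(d_S6924/d_S2767)² = 25.40/(4.00)² = 1.588.

1.59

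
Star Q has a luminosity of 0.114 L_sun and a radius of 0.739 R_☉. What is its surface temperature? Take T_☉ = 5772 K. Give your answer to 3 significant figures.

T/T_☉ = (L/L_☉)^(1/4) / (R/R_☉)^(1/2)
T = 5772 × (0.114)^(1/4) / √(0.739) = 5772 × 0.5811 / 0.8597 = 3901 K.

3.90×10^3 K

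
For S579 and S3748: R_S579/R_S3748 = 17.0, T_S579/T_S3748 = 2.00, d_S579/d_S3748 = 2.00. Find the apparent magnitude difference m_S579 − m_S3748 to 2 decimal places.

L_S579/L_S3748 = (17.0)²(2.00)⁴ = 4624.
F_S579/F_S3748 = (L_S579/L_S3748)/(d_S579/d_S3748)² = 4624/4.000 = 1156.
m_S579 − m_S3748 = −2.5 log₁₀(1156) = -7.66.

-7.66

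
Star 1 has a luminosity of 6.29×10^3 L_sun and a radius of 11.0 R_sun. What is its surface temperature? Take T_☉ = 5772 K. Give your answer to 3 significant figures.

1.55×10^4 K

T/T_☉ = (L/L_☉)^(1/4) / (R/R_☉)^(1/2)
T = 5772 × (6.29×10^3)^(1/4) / √(11.0) = 5772 × 8.906 / 3.317 = 1.550×10^4 K.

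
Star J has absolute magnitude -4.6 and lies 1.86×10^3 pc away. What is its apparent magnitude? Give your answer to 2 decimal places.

6.75

m = M + 5 log₁₀(d/10 pc) = -4.6 + 5 log₁₀(1.86×10^3/10)
  = -4.6 + 5 × 2.270 = -4.6 + 11.35 = 6.75.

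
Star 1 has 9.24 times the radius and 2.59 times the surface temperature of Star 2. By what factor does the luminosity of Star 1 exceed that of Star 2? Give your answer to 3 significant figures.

3.84×10^3

From the Stefan–Boltzmann law, L ∝ R²T⁴, so
L_1/L_2 = (R_1/R_2)² (T_1/T_2)⁴ = (9.24)² × (2.59)⁴ = 85.38 × 45.00 = 3842.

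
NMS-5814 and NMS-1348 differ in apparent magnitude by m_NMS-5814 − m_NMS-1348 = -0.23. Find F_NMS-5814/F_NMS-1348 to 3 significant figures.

F_NMS-5814/F_NMS-1348 = 10^(−(m_NMS-5814 − m_NMS-1348)/2.5) = 10^(0.23/2.5) = 10^0.092 = 1.236.

1.24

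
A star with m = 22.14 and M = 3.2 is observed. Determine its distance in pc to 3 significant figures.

m − M = 5 log₁₀(d/10 pc)
22.14 − (3.2) = 18.94 = 5 log₁₀(d/10)
d = 10 × 10^(18.94/5) = 10 × 10^3.788 = 6.138×10^4 pc.

6.14×10^4 pc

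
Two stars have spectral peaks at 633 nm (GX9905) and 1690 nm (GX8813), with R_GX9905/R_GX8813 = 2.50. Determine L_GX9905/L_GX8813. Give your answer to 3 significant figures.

318

Wien's law gives T ∝ 1/λ_max, so T_GX9905/T_GX8813 = λ_GX8813/λ_GX9905 = 1690/633 = 2.670.
Then L ∝ R²T⁴ gives L_GX9905/L_GX8813 = (2.50)² × (2.670)⁴ = 6.250 × 50.81 = 317.5.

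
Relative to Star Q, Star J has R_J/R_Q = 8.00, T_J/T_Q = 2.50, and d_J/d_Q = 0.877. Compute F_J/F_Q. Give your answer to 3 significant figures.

L_J/L_Q = (R_J/R_Q)²(T_J/T_Q)⁴ = (8.00)² × (2.50)⁴ = 2500.
F_J/F_Q = (L_J/L_Q)/(d_J/d_Q)² = 2500 / (0.877)² = 3250.

3.25×10^3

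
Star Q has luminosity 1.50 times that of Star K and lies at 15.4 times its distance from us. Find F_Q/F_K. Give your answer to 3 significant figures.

F = L/(4πd²), so F_Q/F_K = (L_Q/L_K) / (d_Q/d_K)²
= 1.50 / (15.4)² = 1.50 / 237.2 = 0.006325.

0.00632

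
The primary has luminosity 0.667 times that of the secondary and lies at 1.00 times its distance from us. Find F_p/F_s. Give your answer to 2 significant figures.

0.67

F = L/(4πd²), so F_p/F_s = (L_p/L_s) / (d_p/d_s)²
= 0.667 / (1.00)² = 0.667 / 1.000 = 0.6670.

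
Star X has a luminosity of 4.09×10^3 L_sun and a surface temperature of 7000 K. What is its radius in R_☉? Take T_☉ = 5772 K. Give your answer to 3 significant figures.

R/R_☉ = √(L/L_☉) / (T/T_☉)² = √(4.09×10^3) / (1.213)²
       = 63.95 / 1.471 = 43.48.

43.5 R_☉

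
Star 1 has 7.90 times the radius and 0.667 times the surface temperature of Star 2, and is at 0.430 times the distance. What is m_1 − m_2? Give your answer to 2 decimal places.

L_1/L_2 = (7.90)²(0.667)⁴ = 12.35.
F_1/F_2 = (L_1/L_2)/(d_1/d_2)² = 12.35/0.1849 = 66.81.
m_1 − m_2 = −2.5 log₁₀(66.81) = -4.56.

-4.56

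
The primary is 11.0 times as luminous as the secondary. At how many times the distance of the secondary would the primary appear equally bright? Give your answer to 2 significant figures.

Equal flux requires L_p/d_p² = L_s/d_s², so d_p/d_s = √(L_p/L_s)
= √(11.0) = 3.317.

3.3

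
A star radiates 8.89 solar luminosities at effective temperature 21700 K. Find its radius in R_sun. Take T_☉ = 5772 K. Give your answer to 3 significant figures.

R/R_☉ = √(L/L_☉) / (T/T_☉)² = √(8.89) / (3.760)²
       = 2.982 / 14.13 = 0.2110.

0.211 R_sun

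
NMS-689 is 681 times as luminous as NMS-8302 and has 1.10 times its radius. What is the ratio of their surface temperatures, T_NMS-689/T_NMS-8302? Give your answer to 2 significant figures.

L ∝ R²T⁴ gives T ∝ (L/R²)^(1/4), so
T_NMS-689/T_NMS-8302 = (681 / 1.10²)^(1/4) = (562.8)^(1/4) = 4.871.

4.9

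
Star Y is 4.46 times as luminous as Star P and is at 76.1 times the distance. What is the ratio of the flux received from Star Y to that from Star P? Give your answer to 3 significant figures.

7.70×10^-4

F = L/(4πd²), so F_Y/F_P = (L_Y/L_P) / (d_Y/d_P)²
= 4.46 / (76.1)² = 4.46 / 5791 = 7.701×10^-4.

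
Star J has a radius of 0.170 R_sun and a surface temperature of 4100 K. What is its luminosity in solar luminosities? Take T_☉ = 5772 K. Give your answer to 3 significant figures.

0.00736 solar luminosities

L/L_☉ = (R/R_☉)² (T/T_☉)⁴ = (0.170)² × (4100/5772)⁴
       = 0.02890 × (0.7103)⁴ = 0.02890 × 0.2546 = 0.007357.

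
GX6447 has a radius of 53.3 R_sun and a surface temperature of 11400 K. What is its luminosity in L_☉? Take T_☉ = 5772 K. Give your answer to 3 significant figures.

4.32×10^4 L_☉

L/L_☉ = (R/R_☉)² (T/T_☉)⁴ = (53.3)² × (11400/5772)⁴
       = 2841 × (1.975)⁴ = 2841 × 15.22 = 4.323×10^4.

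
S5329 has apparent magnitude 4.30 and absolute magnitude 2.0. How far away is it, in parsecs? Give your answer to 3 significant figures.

28.8 pc

m − M = 5 log₁₀(d/10 pc)
4.30 − (2.0) = 2.30 = 5 log₁₀(d/10)
d = 10 × 10^(2.30/5) = 10 × 10^0.460 = 28.84 pc.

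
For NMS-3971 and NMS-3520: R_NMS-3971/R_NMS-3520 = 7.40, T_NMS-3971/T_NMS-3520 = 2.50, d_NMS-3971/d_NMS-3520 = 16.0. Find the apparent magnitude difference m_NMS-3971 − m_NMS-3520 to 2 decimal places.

-2.30

L_NMS-3971/L_NMS-3520 = (7.40)²(2.50)⁴ = 2139.
F_NMS-3971/F_NMS-3520 = (L_NMS-3971/L_NMS-3520)/(d_NMS-3971/d_NMS-3520)² = 2139/256.0 = 8.356.
m_NMS-3971 − m_NMS-3520 = −2.5 log₁₀(8.356) = -2.30.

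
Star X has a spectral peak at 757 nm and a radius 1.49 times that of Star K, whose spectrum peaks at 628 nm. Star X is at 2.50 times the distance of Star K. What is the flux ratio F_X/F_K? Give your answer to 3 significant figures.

Wien's law: T_X/T_K = λ_K/λ_X = 628/757 = 0.8296.
L_X/L_K = (R_X/R_K)²(T_X/T_K)⁴ = (1.49)²(0.8296)⁴ = 1.052.
F_X/F_K = (L_X/L_K)/(d_X/d_K)² = 1.052/(2.50)² = 0.1682.

0.168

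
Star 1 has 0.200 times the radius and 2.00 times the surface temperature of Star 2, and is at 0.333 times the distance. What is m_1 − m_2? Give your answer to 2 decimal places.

-1.90

L_1/L_2 = (0.200)²(2.00)⁴ = 0.6400.
F_1/F_2 = (L_1/L_2)/(d_1/d_2)² = 0.6400/0.1109 = 5.772.
m_1 − m_2 = −2.5 log₁₀(5.772) = -1.90.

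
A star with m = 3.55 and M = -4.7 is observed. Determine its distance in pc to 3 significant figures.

m − M = 5 log₁₀(d/10 pc)
3.55 − (-4.7) = 8.25 = 5 log₁₀(d/10)
d = 10 × 10^(8.25/5) = 10 × 10^1.650 = 446.7 pc.

447 pc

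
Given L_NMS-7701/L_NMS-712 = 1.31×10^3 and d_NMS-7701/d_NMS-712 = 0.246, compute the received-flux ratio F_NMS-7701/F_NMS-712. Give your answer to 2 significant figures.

F = L/(4πd²), so F_NMS-7701/F_NMS-712 = (L_NMS-7701/L_NMS-712) / (d_NMS-7701/d_NMS-712)²
= 1.31×10^3 / (0.246)² = 1.31×10^3 / 0.06052 = 2.165×10^4.

2.2×10^4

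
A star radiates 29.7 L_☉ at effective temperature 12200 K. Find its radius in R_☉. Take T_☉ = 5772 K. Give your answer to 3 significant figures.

R/R_☉ = √(L/L_☉) / (T/T_☉)² = √(29.7) / (2.114)²
       = 5.450 / 4.468 = 1.220.

1.22 R_☉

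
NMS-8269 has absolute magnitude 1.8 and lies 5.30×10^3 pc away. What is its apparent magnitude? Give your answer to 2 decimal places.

15.42

m = M + 5 log₁₀(d/10 pc) = 1.8 + 5 log₁₀(5.30×10^3/10)
  = 1.8 + 5 × 2.724 = 1.8 + 13.62 = 15.42.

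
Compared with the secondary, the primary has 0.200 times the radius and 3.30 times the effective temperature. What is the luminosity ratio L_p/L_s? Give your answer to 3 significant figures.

From the Stefan–Boltzmann law, L ∝ R²T⁴, so
L_p/L_s = (R_p/R_s)² (T_p/T_s)⁴ = (0.200)² × (3.30)⁴ = 0.04000 × 118.6 = 4.744.

4.74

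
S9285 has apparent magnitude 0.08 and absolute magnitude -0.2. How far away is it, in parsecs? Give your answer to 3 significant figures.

m − M = 5 log₁₀(d/10 pc)
0.08 − (-0.2) = 0.28 = 5 log₁₀(d/10)
d = 10 × 10^(0.28/5) = 10 × 10^0.056 = 11.38 pc.

11.4 pc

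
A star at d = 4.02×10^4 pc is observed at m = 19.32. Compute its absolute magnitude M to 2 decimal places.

M = m − 5 log₁₀(d/10 pc) = 19.32 − 5 log₁₀(4.02×10^4/10)
  = 19.32 − 5 × 3.604 = 19.32 − 18.02 = 1.30.

1.30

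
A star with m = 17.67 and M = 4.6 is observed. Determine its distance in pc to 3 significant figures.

m − M = 5 log₁₀(d/10 pc)
17.67 − (4.6) = 13.07 = 5 log₁₀(d/10)
d = 10 × 10^(13.07/5) = 10 × 10^2.614 = 4111 pc.

4.11×10^3 pc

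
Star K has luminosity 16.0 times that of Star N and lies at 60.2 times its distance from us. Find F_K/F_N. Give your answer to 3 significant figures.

F = L/(4πd²), so F_K/F_N = (L_K/L_N) / (d_K/d_N)²
= 16.0 / (60.2)² = 16.0 / 3624 = 0.004415.

0.00441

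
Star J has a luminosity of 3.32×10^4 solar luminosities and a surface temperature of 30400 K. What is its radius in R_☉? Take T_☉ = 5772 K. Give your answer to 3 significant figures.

R/R_☉ = √(L/L_☉) / (T/T_☉)² = √(3.32×10^4) / (5.267)²
       = 182.2 / 27.74 = 6.569.

6.57 R_☉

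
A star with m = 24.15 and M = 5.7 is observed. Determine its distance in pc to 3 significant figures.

m − M = 5 log₁₀(d/10 pc)
24.15 − (5.7) = 18.45 = 5 log₁₀(d/10)
d = 10 × 10^(18.45/5) = 10 × 10^3.690 = 4.898×10^4 pc.

4.90×10^4 pc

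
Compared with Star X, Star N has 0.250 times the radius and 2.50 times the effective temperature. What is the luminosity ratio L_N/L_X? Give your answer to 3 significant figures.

From the Stefan–Boltzmann law, L ∝ R²T⁴, so
L_N/L_X = (R_N/R_X)² (T_N/T_X)⁴ = (0.250)² × (2.50)⁴ = 0.06250 × 39.06 = 2.441.

2.44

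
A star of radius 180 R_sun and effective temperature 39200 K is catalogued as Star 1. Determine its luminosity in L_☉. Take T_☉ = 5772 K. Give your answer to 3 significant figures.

L/L_☉ = (R/R_☉)² (T/T_☉)⁴ = (180)² × (39200/5772)⁴
       = 3.240×10^4 × (6.791)⁴ = 3.240×10^4 × 2127 = 6.893×10^7.

6.89×10^7 L_☉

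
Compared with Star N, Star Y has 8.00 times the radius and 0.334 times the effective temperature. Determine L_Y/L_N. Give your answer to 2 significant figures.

From the Stefan–Boltzmann law, L ∝ R²T⁴, so
L_Y/L_N = (R_Y/R_N)² (T_Y/T_N)⁴ = (8.00)² × (0.334)⁴ = 64.00 × 0.01244 = 0.7965.

0.80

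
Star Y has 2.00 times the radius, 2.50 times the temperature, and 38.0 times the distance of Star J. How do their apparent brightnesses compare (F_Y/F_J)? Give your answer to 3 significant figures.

L_Y/L_J = (R_Y/R_J)²(T_Y/T_J)⁴ = (2.00)² × (2.50)⁴ = 156.2.
F_Y/F_J = (L_Y/L_J)/(d_Y/d_J)² = 156.2 / (38.0)² = 0.1082.

0.108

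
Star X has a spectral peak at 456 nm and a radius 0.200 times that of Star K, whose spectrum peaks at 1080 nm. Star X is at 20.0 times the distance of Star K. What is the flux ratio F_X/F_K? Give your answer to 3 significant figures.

Wien's law: T_X/T_K = λ_K/λ_X = 1080/456 = 2.368.
L_X/L_K = (R_X/R_K)²(T_X/T_K)⁴ = (0.200)²(2.368)⁴ = 1.259.
F_X/F_K = (L_X/L_K)/(d_X/d_K)² = 1.259/(20.0)² = 0.003147.

0.00315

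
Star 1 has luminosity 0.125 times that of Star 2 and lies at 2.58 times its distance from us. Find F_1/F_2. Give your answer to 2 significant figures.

0.019

F = L/(4πd²), so F_1/F_2 = (L_1/L_2) / (d_1/d_2)²
= 0.125 / (2.58)² = 0.125 / 6.656 = 0.01878.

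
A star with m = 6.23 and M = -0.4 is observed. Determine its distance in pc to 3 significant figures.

m − M = 5 log₁₀(d/10 pc)
6.23 − (-0.4) = 6.63 = 5 log₁₀(d/10)
d = 10 × 10^(6.63/5) = 10 × 10^1.326 = 211.8 pc.

212 pc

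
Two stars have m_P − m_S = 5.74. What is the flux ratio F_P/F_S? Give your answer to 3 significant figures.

0.00506

F_P/F_S = 10^(−(m_P − m_S)/2.5) = 10^(-5.74/2.5) = 10^-2.296 = 0.005058.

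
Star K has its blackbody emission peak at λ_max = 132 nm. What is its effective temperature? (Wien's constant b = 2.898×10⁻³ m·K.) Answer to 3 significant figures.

2.20×10^4 K

T = b/λ_max = 2.898×10⁻³ / (132×10⁻⁹) = 2.195×10^4 K.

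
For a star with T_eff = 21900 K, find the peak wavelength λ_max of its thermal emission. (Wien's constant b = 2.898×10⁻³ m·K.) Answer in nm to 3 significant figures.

132 nm

λ_max = b/T = 2.898×10⁻³ / 21900 = 1.32×10^-7 m = 132.3 nm.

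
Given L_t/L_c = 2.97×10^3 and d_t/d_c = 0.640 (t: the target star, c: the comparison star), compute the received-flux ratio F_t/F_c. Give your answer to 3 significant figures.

7.25×10^3

F = L/(4πd²), so F_t/F_c = (L_t/L_c) / (d_t/d_c)²
= 2.97×10^3 / (0.640)² = 2.97×10^3 / 0.4096 = 7251.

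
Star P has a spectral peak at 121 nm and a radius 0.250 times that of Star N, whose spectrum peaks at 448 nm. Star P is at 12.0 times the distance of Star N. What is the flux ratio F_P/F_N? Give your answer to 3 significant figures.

Wien's law: T_P/T_N = λ_N/λ_P = 448/121 = 3.702.
L_P/L_N = (R_P/R_N)²(T_P/T_N)⁴ = (0.250)²(3.702)⁴ = 11.74.
F_P/F_N = (L_P/L_N)/(d_P/d_N)² = 11.74/(12.0)² = 0.08156.

0.0816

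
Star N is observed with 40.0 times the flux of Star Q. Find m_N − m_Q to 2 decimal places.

m_N − m_Q = −2.5 log₁₀(F_N/F_Q) = −2.5 log₁₀(40.0) = −2.5 × (1.602) = -4.005.

-4.01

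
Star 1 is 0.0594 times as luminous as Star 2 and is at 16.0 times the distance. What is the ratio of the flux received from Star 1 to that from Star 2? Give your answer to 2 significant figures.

F = L/(4πd²), so F_1/F_2 = (L_1/L_2) / (d_1/d_2)²
= 0.0594 / (16.0)² = 0.0594 / 256.0 = 2.320×10^-4.

2.3×10^-4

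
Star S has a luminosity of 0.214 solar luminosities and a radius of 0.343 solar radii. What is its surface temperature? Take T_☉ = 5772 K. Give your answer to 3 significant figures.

T/T_☉ = (L/L_☉)^(1/4) / (R/R_☉)^(1/2)
T = 5772 × (0.214)^(1/4) / √(0.343) = 5772 × 0.6801 / 0.5857 = 6703 K.

6.70×10^3 K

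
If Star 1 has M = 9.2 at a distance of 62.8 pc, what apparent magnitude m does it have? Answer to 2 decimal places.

13.19

m = M + 5 log₁₀(d/10 pc) = 9.2 + 5 log₁₀(62.8/10)
  = 9.2 + 5 × 0.798 = 9.2 + 3.99 = 13.19.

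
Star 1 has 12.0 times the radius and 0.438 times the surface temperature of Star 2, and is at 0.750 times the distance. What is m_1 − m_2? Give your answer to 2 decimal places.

-2.44

L_1/L_2 = (12.0)²(0.438)⁴ = 5.300.
F_1/F_2 = (L_1/L_2)/(d_1/d_2)² = 5.300/0.5625 = 9.422.
m_1 − m_2 = −2.5 log₁₀(9.422) = -2.44.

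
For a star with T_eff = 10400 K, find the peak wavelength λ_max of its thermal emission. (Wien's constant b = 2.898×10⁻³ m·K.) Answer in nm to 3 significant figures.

λ_max = b/T = 2.898×10⁻³ / 10400 = 2.79×10^-7 m = 278.7 nm.

279 nm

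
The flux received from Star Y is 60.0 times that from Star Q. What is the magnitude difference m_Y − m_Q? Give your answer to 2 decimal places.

-4.45

m_Y − m_Q = −2.5 log₁₀(F_Y/F_Q) = −2.5 log₁₀(60.0) = −2.5 × (1.778) = -4.445.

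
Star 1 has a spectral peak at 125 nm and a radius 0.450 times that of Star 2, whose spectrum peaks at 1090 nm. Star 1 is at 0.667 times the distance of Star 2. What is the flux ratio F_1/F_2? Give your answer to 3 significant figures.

2.63×10^3

Wien's law: T_1/T_2 = λ_2/λ_1 = 1090/125 = 8.720.
L_1/L_2 = (R_1/R_2)²(T_1/T_2)⁴ = (0.450)²(8.720)⁴ = 1171.
F_1/F_2 = (L_1/L_2)/(d_1/d_2)² = 1171/(0.667)² = 2632.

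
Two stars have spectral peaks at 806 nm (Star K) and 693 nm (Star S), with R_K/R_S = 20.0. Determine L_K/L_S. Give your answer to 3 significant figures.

219

Wien's law gives T ∝ 1/λ_max, so T_K/T_S = λ_S/λ_K = 693/806 = 0.8598.
Then L ∝ R²T⁴ gives L_K/L_S = (20.0)² × (0.8598)⁴ = 400.0 × 0.5465 = 218.6.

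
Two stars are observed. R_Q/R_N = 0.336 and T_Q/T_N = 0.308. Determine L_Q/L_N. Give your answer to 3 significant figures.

From the Stefan–Boltzmann law, L ∝ R²T⁴, so
L_Q/L_N = (R_Q/R_N)² (T_Q/T_N)⁴ = (0.336)² × (0.308)⁴ = 0.1129 × 0.008999 = 0.001016.

0.00102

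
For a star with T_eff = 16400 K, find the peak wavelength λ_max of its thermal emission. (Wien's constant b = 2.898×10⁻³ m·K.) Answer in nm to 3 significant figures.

λ_max = b/T = 2.898×10⁻³ / 16400 = 1.77×10^-7 m = 176.7 nm.

177 nm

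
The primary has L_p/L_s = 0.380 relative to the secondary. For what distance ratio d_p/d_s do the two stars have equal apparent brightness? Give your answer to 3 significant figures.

Equal flux requires L_p/d_p² = L_s/d_s², so d_p/d_s = √(L_p/L_s)
= √(0.380) = 0.6164.

0.616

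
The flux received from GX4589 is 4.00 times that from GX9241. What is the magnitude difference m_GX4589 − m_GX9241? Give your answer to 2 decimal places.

-1.51

m_GX4589 − m_GX9241 = −2.5 log₁₀(F_GX4589/F_GX9241) = −2.5 log₁₀(4.00) = −2.5 × (0.602) = -1.505.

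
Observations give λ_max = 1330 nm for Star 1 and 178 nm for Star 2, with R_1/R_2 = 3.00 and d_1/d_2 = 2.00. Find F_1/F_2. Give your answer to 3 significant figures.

7.22×10^-4

Wien's law: T_1/T_2 = λ_2/λ_1 = 178/1330 = 0.1338.
L_1/L_2 = (R_1/R_2)²(T_1/T_2)⁴ = (3.00)²(0.1338)⁴ = 0.002887.
F_1/F_2 = (L_1/L_2)/(d_1/d_2)² = 0.002887/(2.00)² = 7.219×10^-4.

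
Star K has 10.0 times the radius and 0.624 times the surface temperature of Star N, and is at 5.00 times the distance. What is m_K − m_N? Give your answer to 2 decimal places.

0.54

L_K/L_N = (10.0)²(0.624)⁴ = 15.16.
F_K/F_N = (L_K/L_N)/(d_K/d_N)² = 15.16/25.00 = 0.6065.
m_K − m_N = −2.5 log₁₀(0.6065) = 0.54.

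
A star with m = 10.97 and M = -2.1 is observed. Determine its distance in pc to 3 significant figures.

m − M = 5 log₁₀(d/10 pc)
10.97 − (-2.1) = 13.07 = 5 log₁₀(d/10)
d = 10 × 10^(13.07/5) = 10 × 10^2.614 = 4111 pc.

4.11×10^3 pc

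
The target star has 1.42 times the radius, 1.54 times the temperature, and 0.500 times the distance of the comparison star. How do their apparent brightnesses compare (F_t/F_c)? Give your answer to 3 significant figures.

45.4

L_t/L_c = (R_t/R_c)²(T_t/T_c)⁴ = (1.42)² × (1.54)⁴ = 11.34.
F_t/F_c = (L_t/L_c)/(d_t/d_c)² = 11.34 / (0.500)² = 45.36.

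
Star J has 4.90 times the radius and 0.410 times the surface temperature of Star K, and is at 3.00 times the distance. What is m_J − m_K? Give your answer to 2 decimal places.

2.81

L_J/L_K = (4.90)²(0.410)⁴ = 0.6785.
F_J/F_K = (L_J/L_K)/(d_J/d_K)² = 0.6785/9.000 = 0.07539.
m_J − m_K = −2.5 log₁₀(0.07539) = 2.81.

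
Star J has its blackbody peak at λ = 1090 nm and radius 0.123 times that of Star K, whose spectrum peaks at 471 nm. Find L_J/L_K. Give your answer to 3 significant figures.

Wien's law gives T ∝ 1/λ_max, so T_J/T_K = λ_K/λ_J = 471/1090 = 0.4321.
Then L ∝ R²T⁴ gives L_J/L_K = (0.123)² × (0.4321)⁴ = 0.01513 × 0.03486 = 5.275×10^-4.

5.27×10^-4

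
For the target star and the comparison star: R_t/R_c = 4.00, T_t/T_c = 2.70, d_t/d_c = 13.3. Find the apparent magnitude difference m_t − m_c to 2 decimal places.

L_t/L_c = (4.00)²(2.70)⁴ = 850.3.
F_t/F_c = (L_t/L_c)/(d_t/d_c)² = 850.3/176.9 = 4.807.
m_t − m_c = −2.5 log₁₀(4.807) = -1.70.

-1.70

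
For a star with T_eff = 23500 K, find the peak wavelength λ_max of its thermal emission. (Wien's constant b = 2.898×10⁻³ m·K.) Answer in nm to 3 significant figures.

λ_max = b/T = 2.898×10⁻³ / 23500 = 1.23×10^-7 m = 123.3 nm.

123 nm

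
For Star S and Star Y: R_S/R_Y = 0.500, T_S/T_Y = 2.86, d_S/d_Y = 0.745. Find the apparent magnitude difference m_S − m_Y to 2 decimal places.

L_S/L_Y = (0.500)²(2.86)⁴ = 16.73.
F_S/F_Y = (L_S/L_Y)/(d_S/d_Y)² = 16.73/0.5550 = 30.14.
m_S − m_Y = −2.5 log₁₀(30.14) = -3.70.

-3.70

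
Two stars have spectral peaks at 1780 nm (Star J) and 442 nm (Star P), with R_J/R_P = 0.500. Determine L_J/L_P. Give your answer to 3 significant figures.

Wien's law gives T ∝ 1/λ_max, so T_J/T_P = λ_P/λ_J = 442/1780 = 0.2483.
Then L ∝ R²T⁴ gives L_J/L_P = (0.500)² × (0.2483)⁴ = 0.2500 × 0.003802 = 9.505×10^-4.

9.50×10^-4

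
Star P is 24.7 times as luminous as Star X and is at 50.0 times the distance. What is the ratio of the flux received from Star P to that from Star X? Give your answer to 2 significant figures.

0.0099

F = L/(4πd²), so F_P/F_X = (L_P/L_X) / (d_P/d_X)²
= 24.7 / (50.0)² = 24.7 / 2500 = 0.009880.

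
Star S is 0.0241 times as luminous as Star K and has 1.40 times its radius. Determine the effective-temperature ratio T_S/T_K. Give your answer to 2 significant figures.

L ∝ R²T⁴ gives T ∝ (L/R²)^(1/4), so
T_S/T_K = (0.0241 / 1.40²)^(1/4) = (0.01230)^(1/4) = 0.3330.

0.33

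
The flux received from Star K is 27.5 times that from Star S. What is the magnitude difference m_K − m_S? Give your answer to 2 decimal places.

-3.60

m_K − m_S = −2.5 log₁₀(F_K/F_S) = −2.5 log₁₀(27.5) = −2.5 × (1.439) = -3.598.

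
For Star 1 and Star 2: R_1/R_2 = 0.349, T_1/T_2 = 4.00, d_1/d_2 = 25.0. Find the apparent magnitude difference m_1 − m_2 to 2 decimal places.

L_1/L_2 = (0.349)²(4.00)⁴ = 31.18.
F_1/F_2 = (L_1/L_2)/(d_1/d_2)² = 31.18/625.0 = 0.04989.
m_1 − m_2 = −2.5 log₁₀(0.04989) = 3.25.

3.25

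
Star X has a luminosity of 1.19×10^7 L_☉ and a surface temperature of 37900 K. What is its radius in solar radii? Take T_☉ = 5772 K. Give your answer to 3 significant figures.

R/R_☉ = √(L/L_☉) / (T/T_☉)² = √(1.19×10^7) / (6.566)²
       = 3450 / 43.11 = 80.01.

80.0 solar radii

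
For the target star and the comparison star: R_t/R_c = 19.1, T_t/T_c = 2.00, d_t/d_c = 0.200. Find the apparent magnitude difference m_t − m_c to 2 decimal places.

L_t/L_c = (19.1)²(2.00)⁴ = 5837.
F_t/F_c = (L_t/L_c)/(d_t/d_c)² = 5837/0.04000 = 1.459×10^5.
m_t − m_c = −2.5 log₁₀(1.459×10^5) = -12.91.

-12.91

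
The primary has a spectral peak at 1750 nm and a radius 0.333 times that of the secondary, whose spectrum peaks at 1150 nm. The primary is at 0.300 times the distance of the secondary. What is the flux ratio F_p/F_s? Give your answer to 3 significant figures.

Wien's law: T_p/T_s = λ_s/λ_p = 1150/1750 = 0.6571.
L_p/L_s = (R_p/R_s)²(T_p/T_s)⁴ = (0.333)²(0.6571)⁴ = 0.02068.
F_p/F_s = (L_p/L_s)/(d_p/d_s)² = 0.02068/(0.300)² = 0.2298.

0.230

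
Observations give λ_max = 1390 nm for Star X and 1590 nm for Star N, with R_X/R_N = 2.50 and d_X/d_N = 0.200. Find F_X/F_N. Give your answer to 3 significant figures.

268

Wien's law: T_X/T_N = λ_N/λ_X = 1590/1390 = 1.144.
L_X/L_N = (R_X/R_N)²(T_X/T_N)⁴ = (2.50)²(1.144)⁴ = 10.70.
F_X/F_N = (L_X/L_N)/(d_X/d_N)² = 10.70/(0.200)² = 267.5.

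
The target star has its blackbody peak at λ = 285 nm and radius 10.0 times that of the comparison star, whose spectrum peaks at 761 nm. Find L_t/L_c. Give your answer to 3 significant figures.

5.08×10^3

Wien's law gives T ∝ 1/λ_max, so T_t/T_c = λ_c/λ_t = 761/285 = 2.670.
Then L ∝ R²T⁴ gives L_t/L_c = (10.0)² × (2.670)⁴ = 100.0 × 50.83 = 5083.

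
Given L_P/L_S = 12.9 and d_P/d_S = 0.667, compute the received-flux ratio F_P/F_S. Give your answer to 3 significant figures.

F = L/(4πd²), so F_P/F_S = (L_P/L_S) / (d_P/d_S)²
= 12.9 / (0.667)² = 12.9 / 0.4449 = 29.00.

29.0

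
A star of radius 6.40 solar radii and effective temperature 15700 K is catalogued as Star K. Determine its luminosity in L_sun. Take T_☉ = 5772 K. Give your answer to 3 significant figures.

L/L_☉ = (R/R_☉)² (T/T_☉)⁴ = (6.40)² × (15700/5772)⁴
       = 40.96 × (2.720)⁴ = 40.96 × 54.74 = 2242.

2.24×10^3 L_sun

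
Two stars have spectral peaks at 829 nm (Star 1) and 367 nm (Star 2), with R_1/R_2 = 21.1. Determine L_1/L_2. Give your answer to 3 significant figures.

17.1

Wien's law gives T ∝ 1/λ_max, so T_1/T_2 = λ_2/λ_1 = 367/829 = 0.4427.
Then L ∝ R²T⁴ gives L_1/L_2 = (21.1)² × (0.4427)⁴ = 445.2 × 0.03841 = 17.10.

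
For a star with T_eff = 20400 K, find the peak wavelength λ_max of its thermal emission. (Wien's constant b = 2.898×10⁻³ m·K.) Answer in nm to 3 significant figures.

142 nm

λ_max = b/T = 2.898×10⁻³ / 20400 = 1.42×10^-7 m = 142.1 nm.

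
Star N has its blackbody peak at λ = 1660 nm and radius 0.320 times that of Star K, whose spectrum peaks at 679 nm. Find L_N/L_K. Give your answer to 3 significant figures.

Wien's law gives T ∝ 1/λ_max, so T_N/T_K = λ_K/λ_N = 679/1660 = 0.4090.
Then L ∝ R²T⁴ gives L_N/L_K = (0.320)² × (0.4090)⁴ = 0.1024 × 0.02799 = 0.002866.

0.00287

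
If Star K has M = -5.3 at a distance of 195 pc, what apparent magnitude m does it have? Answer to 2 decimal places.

1.15

m = M + 5 log₁₀(d/10 pc) = -5.3 + 5 log₁₀(195/10)
  = -5.3 + 5 × 1.290 = -5.3 + 6.45 = 1.15.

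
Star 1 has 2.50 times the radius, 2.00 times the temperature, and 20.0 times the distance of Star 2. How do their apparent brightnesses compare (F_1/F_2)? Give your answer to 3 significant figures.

0.250

L_1/L_2 = (R_1/R_2)²(T_1/T_2)⁴ = (2.50)² × (2.00)⁴ = 100.0.
F_1/F_2 = (L_1/L_2)/(d_1/d_2)² = 100.0 / (20.0)² = 0.2500.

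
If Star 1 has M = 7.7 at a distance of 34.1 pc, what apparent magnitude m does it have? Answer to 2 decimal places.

10.36

m = M + 5 log₁₀(d/10 pc) = 7.7 + 5 log₁₀(34.1/10)
  = 7.7 + 5 × 0.533 = 7.7 + 2.66 = 10.36.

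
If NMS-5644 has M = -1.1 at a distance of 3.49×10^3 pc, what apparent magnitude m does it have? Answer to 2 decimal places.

m = M + 5 log₁₀(d/10 pc) = -1.1 + 5 log₁₀(3.49×10^3/10)
  = -1.1 + 5 × 2.543 = -1.1 + 12.71 = 11.61.

11.61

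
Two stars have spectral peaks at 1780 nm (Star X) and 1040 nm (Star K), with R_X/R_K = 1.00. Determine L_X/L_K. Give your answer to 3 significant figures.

Wien's law gives T ∝ 1/λ_max, so T_X/T_K = λ_K/λ_X = 1040/1780 = 0.5843.
Then L ∝ R²T⁴ gives L_X/L_K = (1.00)² × (0.5843)⁴ = 1.000 × 0.1165 = 0.1165.

0.117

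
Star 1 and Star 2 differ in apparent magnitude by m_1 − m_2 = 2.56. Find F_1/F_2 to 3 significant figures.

F_1/F_2 = 10^(−(m_1 − m_2)/2.5) = 10^(-2.56/2.5) = 10^-1.024 = 0.09462.

0.0946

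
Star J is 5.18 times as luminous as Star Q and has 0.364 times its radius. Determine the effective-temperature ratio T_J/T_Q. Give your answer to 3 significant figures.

L ∝ R²T⁴ gives T ∝ (L/R²)^(1/4), so
T_J/T_Q = (5.18 / 0.364²)^(1/4) = (39.10)^(1/4) = 2.501.

2.50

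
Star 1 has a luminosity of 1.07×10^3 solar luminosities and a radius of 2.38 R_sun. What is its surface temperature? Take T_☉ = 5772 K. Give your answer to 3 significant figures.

T/T_☉ = (L/L_☉)^(1/4) / (R/R_☉)^(1/2)
T = 5772 × (1.07×10^3)^(1/4) / √(2.38) = 5772 × 5.719 / 1.543 = 2.140×10^4 K.

2.14×10^4 K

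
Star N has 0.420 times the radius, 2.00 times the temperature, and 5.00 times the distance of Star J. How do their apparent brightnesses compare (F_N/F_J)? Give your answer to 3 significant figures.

L_N/L_J = (R_N/R_J)²(T_N/T_J)⁴ = (0.420)² × (2.00)⁴ = 2.822.
F_N/F_J = (L_N/L_J)/(d_N/d_J)² = 2.822 / (5.00)² = 0.1129.

0.113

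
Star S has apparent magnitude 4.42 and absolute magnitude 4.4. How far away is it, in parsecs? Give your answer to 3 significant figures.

m − M = 5 log₁₀(d/10 pc)
4.42 − (4.4) = 0.02 = 5 log₁₀(d/10)
d = 10 × 10^(0.02/5) = 10 × 10^0.004 = 10.09 pc.

10.1 pc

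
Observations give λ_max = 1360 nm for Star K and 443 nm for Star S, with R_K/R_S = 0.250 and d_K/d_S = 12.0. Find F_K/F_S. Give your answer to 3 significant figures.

4.89×10^-6

Wien's law: T_K/T_S = λ_S/λ_K = 443/1360 = 0.3257.
L_K/L_S = (R_K/R_S)²(T_K/T_S)⁴ = (0.250)²(0.3257)⁴ = 7.036×10^-4.
F_K/F_S = (L_K/L_S)/(d_K/d_S)² = 7.036×10^-4/(12.0)² = 4.886×10^-6.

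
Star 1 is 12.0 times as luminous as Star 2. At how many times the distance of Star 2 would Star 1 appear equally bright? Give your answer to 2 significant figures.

Equal flux requires L_1/d_1² = L_2/d_2², so d_1/d_2 = √(L_1/L_2)
= √(12.0) = 3.464.

3.5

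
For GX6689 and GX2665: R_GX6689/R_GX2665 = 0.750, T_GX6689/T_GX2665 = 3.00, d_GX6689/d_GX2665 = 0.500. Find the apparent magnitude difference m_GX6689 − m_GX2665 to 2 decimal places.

L_GX6689/L_GX2665 = (0.750)²(3.00)⁴ = 45.56.
F_GX6689/F_GX2665 = (L_GX6689/L_GX2665)/(d_GX6689/d_GX2665)² = 45.56/0.2500 = 182.2.
m_GX6689 − m_GX2665 = −2.5 log₁₀(182.2) = -5.65.

-5.65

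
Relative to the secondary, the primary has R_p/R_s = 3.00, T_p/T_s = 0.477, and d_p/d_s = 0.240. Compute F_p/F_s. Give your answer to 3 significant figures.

L_p/L_s = (R_p/R_s)²(T_p/T_s)⁴ = (3.00)² × (0.477)⁴ = 0.4659.
F_p/F_s = (L_p/L_s)/(d_p/d_s)² = 0.4659 / (0.240)² = 8.089.

8.09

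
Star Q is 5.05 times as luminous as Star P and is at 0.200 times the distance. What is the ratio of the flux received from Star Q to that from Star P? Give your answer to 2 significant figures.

F = L/(4πd²), so F_Q/F_P = (L_Q/L_P) / (d_Q/d_P)²
= 5.05 / (0.200)² = 5.05 / 0.04000 = 126.2.

1.3×10^2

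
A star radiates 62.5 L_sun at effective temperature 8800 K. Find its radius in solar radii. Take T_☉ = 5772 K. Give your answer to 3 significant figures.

3.40 solar radii

R/R_☉ = √(L/L_☉) / (T/T_☉)² = √(62.5) / (1.525)²
       = 7.906 / 2.324 = 3.401.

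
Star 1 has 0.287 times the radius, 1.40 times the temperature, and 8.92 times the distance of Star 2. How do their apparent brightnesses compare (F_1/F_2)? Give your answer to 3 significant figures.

0.00398

L_1/L_2 = (R_1/R_2)²(T_1/T_2)⁴ = (0.287)² × (1.40)⁴ = 0.3164.
F_1/F_2 = (L_1/L_2)/(d_1/d_2)² = 0.3164 / (8.92)² = 0.003977.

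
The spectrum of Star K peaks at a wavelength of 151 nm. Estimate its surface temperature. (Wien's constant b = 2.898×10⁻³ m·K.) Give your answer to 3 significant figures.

T = b/λ_max = 2.898×10⁻³ / (151×10⁻⁹) = 1.919×10^4 K.

1.92×10^4 K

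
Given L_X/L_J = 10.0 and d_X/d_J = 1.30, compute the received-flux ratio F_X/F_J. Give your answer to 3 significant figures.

5.92

F = L/(4πd²), so F_X/F_J = (L_X/L_J) / (d_X/d_J)²
= 10.0 / (1.30)² = 10.0 / 1.690 = 5.917.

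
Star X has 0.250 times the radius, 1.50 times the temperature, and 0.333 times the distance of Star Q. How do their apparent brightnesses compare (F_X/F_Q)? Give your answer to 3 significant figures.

L_X/L_Q = (R_X/R_Q)²(T_X/T_Q)⁴ = (0.250)² × (1.50)⁴ = 0.3164.
F_X/F_Q = (L_X/L_Q)/(d_X/d_Q)² = 0.3164 / (0.333)² = 2.853.

2.85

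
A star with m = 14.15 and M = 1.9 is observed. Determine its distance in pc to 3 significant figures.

m − M = 5 log₁₀(d/10 pc)
14.15 − (1.9) = 12.25 = 5 log₁₀(d/10)
d = 10 × 10^(12.25/5) = 10 × 10^2.450 = 2818 pc.

2.82×10^3 pc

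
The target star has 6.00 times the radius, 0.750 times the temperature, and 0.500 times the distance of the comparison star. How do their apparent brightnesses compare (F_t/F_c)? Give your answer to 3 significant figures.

45.6

L_t/L_c = (R_t/R_c)²(T_t/T_c)⁴ = (6.00)² × (0.750)⁴ = 11.39.
F_t/F_c = (L_t/L_c)/(d_t/d_c)² = 11.39 / (0.500)² = 45.56.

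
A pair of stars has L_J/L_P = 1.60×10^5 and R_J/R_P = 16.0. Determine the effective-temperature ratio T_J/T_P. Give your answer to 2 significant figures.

L ∝ R²T⁴ gives T ∝ (L/R²)^(1/4), so
T_J/T_P = (1.60×10^5 / 16.0²)^(1/4) = (625.0)^(1/4) = 5.000.

5.0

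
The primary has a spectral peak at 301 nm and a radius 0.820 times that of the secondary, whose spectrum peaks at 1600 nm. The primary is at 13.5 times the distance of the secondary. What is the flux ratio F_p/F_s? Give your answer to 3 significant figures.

2.95

Wien's law: T_p/T_s = λ_s/λ_p = 1600/301 = 5.316.
L_p/L_s = (R_p/R_s)²(T_p/T_s)⁴ = (0.820)²(5.316)⁴ = 536.8.
F_p/F_s = (L_p/L_s)/(d_p/d_s)² = 536.8/(13.5)² = 2.946.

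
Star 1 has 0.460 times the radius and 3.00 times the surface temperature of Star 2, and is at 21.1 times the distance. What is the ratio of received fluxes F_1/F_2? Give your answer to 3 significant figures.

0.0385

L_1/L_2 = (R_1/R_2)²(T_1/T_2)⁴ = (0.460)² × (3.00)⁴ = 17.14.
F_1/F_2 = (L_1/L_2)/(d_1/d_2)² = 17.14 / (21.1)² = 0.03850.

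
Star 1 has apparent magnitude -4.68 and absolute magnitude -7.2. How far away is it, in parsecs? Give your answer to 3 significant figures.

m − M = 5 log₁₀(d/10 pc)
-4.68 − (-7.2) = 2.52 = 5 log₁₀(d/10)
d = 10 × 10^(2.52/5) = 10 × 10^0.504 = 31.92 pc.

31.9 pc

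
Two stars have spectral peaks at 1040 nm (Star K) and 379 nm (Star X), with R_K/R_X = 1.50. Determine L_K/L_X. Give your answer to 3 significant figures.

Wien's law gives T ∝ 1/λ_max, so T_K/T_X = λ_X/λ_K = 379/1040 = 0.3644.
Then L ∝ R²T⁴ gives L_K/L_X = (1.50)² × (0.3644)⁴ = 2.250 × 0.01764 = 0.03968.

0.0397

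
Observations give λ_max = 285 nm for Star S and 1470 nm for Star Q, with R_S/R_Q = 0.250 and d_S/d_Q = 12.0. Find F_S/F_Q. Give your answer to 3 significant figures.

0.307

Wien's law: T_S/T_Q = λ_Q/λ_S = 1470/285 = 5.158.
L_S/L_Q = (R_S/R_Q)²(T_S/T_Q)⁴ = (0.250)²(5.158)⁴ = 44.24.
F_S/F_Q = (L_S/L_Q)/(d_S/d_Q)² = 44.24/(12.0)² = 0.3072.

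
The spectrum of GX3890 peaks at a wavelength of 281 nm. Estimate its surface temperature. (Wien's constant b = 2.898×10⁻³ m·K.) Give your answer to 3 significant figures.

1.03×10^4 K

T = b/λ_max = 2.898×10⁻³ / (281×10⁻⁹) = 1.031×10^4 K.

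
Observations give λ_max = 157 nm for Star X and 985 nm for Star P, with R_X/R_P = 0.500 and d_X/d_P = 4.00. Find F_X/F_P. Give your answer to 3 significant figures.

24.2

Wien's law: T_X/T_P = λ_P/λ_X = 985/157 = 6.274.
L_X/L_P = (R_X/R_P)²(T_X/T_P)⁴ = (0.500)²(6.274)⁴ = 387.3.
F_X/F_P = (L_X/L_P)/(d_X/d_P)² = 387.3/(4.00)² = 24.21.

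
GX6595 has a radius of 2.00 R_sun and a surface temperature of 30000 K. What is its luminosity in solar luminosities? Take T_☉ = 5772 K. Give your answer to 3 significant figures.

2.92×10^3 solar luminosities

L/L_☉ = (R/R_☉)² (T/T_☉)⁴ = (2.00)² × (30000/5772)⁴
       = 4.000 × (5.198)⁴ = 4.000 × 729.8 = 2919.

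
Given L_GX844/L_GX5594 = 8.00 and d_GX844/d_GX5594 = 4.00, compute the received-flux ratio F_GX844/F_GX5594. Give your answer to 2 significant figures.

F = L/(4πd²), so F_GX844/F_GX5594 = (L_GX844/L_GX5594) / (d_GX844/d_GX5594)²
= 8.00 / (4.00)² = 8.00 / 16.00 = 0.5000.

0.50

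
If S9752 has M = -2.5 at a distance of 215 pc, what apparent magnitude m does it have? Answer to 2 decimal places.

4.16

m = M + 5 log₁₀(d/10 pc) = -2.5 + 5 log₁₀(215/10)
  = -2.5 + 5 × 1.332 = -2.5 + 6.66 = 4.16.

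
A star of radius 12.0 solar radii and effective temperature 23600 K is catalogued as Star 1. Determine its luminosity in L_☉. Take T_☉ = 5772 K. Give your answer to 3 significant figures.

L/L_☉ = (R/R_☉)² (T/T_☉)⁴ = (12.0)² × (23600/5772)⁴
       = 144.0 × (4.089)⁴ = 144.0 × 279.5 = 4.024×10^4.

4.02×10^4 L_☉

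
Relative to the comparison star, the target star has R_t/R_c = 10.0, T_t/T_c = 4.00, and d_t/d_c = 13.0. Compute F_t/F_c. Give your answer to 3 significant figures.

L_t/L_c = (R_t/R_c)²(T_t/T_c)⁴ = (10.0)² × (4.00)⁴ = 2.560×10^4.
F_t/F_c = (L_t/L_c)/(d_t/d_c)² = 2.560×10^4 / (13.0)² = 151.5.

151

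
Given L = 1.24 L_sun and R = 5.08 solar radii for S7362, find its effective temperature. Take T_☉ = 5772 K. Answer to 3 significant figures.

T/T_☉ = (L/L_☉)^(1/4) / (R/R_☉)^(1/2)
T = 5772 × (1.24)^(1/4) / √(5.08) = 5772 × 1.055 / 2.254 = 2702 K.

2.70×10^3 K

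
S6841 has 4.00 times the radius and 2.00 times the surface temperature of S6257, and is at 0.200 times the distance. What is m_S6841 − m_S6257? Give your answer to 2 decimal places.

L_S6841/L_S6257 = (4.00)²(2.00)⁴ = 256.0.
F_S6841/F_S6257 = (L_S6841/L_S6257)/(d_S6841/d_S6257)² = 256.0/0.04000 = 6400.
m_S6841 − m_S6257 = −2.5 log₁₀(6400) = -9.52.

-9.52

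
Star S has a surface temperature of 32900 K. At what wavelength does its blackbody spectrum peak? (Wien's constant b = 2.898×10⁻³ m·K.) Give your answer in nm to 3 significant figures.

88.1 nm

λ_max = b/T = 2.898×10⁻³ / 32900 = 8.81×10^-8 m = 88.09 nm.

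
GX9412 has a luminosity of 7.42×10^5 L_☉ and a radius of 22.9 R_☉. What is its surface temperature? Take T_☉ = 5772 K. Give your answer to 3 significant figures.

3.54×10^4 K

T/T_☉ = (L/L_☉)^(1/4) / (R/R_☉)^(1/2)
T = 5772 × (7.42×10^5)^(1/4) / √(22.9) = 5772 × 29.35 / 4.785 = 3.540×10^4 K.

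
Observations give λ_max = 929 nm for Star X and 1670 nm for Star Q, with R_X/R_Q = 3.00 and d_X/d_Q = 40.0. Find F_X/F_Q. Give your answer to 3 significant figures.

Wien's law: T_X/T_Q = λ_Q/λ_X = 1670/929 = 1.798.
L_X/L_Q = (R_X/R_Q)²(T_X/T_Q)⁴ = (3.00)²(1.798)⁴ = 93.98.
F_X/F_Q = (L_X/L_Q)/(d_X/d_Q)² = 93.98/(40.0)² = 0.05874.

0.0587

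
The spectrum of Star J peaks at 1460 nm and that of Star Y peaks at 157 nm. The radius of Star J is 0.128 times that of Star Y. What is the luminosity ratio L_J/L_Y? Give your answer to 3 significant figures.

Wien's law gives T ∝ 1/λ_max, so T_J/T_Y = λ_Y/λ_J = 157/1460 = 0.1075.
Then L ∝ R²T⁴ gives L_J/L_Y = (0.128)² × (0.1075)⁴ = 0.01638 × 1.337×10^-4 = 2.191×10^-6.

2.19×10^-6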